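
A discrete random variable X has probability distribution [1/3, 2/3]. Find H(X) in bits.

H(X) = -Σ p(x) log₂ p(x)
  -1/3 × log₂(1/3) = 0.5283
  -2/3 × log₂(2/3) = 0.3900
H(X) = 0.9183 bits


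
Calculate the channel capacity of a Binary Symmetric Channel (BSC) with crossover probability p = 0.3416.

For BSC with error probability p:
C = 1 - H(p) where H(p) is binary entropy
H(0.3416) = -0.3416 × log₂(0.3416) - 0.6584 × log₂(0.6584)
H(p) = 0.9263
C = 1 - 0.9263 = 0.0737 bits/use


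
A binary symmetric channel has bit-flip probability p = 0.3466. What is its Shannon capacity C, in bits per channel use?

For BSC with error probability p:
C = 1 - H(p) where H(p) is binary entropy
H(0.3466) = -0.3466 × log₂(0.3466) - 0.6534 × log₂(0.6534)
H(p) = 0.9310
C = 1 - 0.9310 = 0.0690 bits/use


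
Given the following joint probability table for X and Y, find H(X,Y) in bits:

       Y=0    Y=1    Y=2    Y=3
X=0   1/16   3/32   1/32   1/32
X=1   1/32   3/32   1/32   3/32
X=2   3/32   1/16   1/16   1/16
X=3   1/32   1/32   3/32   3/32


H(X,Y) = -Σ p(x,y) log₂ p(x,y)
  p(0,0)=1/16: -0.0625 × log₂(0.0625) = 0.2500
  p(0,1)=3/32: -0.0938 × log₂(0.0938) = 0.3202
  p(0,2)=1/32: -0.0312 × log₂(0.0312) = 0.1562
  p(0,3)=1/32: -0.0312 × log₂(0.0312) = 0.1562
  p(1,0)=1/32: -0.0312 × log₂(0.0312) = 0.1562
  p(1,1)=3/32: -0.0938 × log₂(0.0938) = 0.3202
  p(1,2)=1/32: -0.0312 × log₂(0.0312) = 0.1562
  p(1,3)=3/32: -0.0938 × log₂(0.0938) = 0.3202
  p(2,0)=3/32: -0.0938 × log₂(0.0938) = 0.3202
  p(2,1)=1/16: -0.0625 × log₂(0.0625) = 0.2500
  p(2,2)=1/16: -0.0625 × log₂(0.0625) = 0.2500
  p(2,3)=1/16: -0.0625 × log₂(0.0625) = 0.2500
  p(3,0)=1/32: -0.0312 × log₂(0.0312) = 0.1562
  p(3,1)=1/32: -0.0312 × log₂(0.0312) = 0.1562
  p(3,2)=3/32: -0.0938 × log₂(0.0938) = 0.3202
  p(3,3)=3/32: -0.0938 × log₂(0.0938) = 0.3202
H(X,Y) = 3.8585 bits


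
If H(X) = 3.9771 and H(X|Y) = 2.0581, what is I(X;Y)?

I(X;Y) = H(X) - H(X|Y)
I(X;Y) = 3.9771 - 2.0581 = 1.919 bits


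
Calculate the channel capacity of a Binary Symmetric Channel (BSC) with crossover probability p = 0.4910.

For BSC with error probability p:
C = 1 - H(p) where H(p) is binary entropy
H(0.4910) = -0.4910 × log₂(0.4910) - 0.5090 × log₂(0.5090)
H(p) = 0.9998
C = 1 - 0.9998 = 0.0002 bits/use


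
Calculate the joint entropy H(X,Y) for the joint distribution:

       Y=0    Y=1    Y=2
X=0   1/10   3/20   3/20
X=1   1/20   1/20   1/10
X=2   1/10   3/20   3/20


H(X,Y) = -Σ p(x,y) log₂ p(x,y)
  p(0,0)=1/10: -0.1000 × log₂(0.1000) = 0.3322
  p(0,1)=3/20: -0.1500 × log₂(0.1500) = 0.4105
  p(0,2)=3/20: -0.1500 × log₂(0.1500) = 0.4105
  p(1,0)=1/20: -0.0500 × log₂(0.0500) = 0.2161
  p(1,1)=1/20: -0.0500 × log₂(0.0500) = 0.2161
  p(1,2)=1/10: -0.1000 × log₂(0.1000) = 0.3322
  p(2,0)=1/10: -0.1000 × log₂(0.1000) = 0.3322
  p(2,1)=3/20: -0.1500 × log₂(0.1500) = 0.4105
  p(2,2)=3/20: -0.1500 × log₂(0.1500) = 0.4105
H(X,Y) = 3.0710 bits


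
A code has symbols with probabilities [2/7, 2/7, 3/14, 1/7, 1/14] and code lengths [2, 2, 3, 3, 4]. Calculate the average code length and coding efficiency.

Average length L = Σ p_i × l_i = 2.5000 bits
Entropy H = 2.1820 bits
Efficiency η = H/L × 100% = 87.28%


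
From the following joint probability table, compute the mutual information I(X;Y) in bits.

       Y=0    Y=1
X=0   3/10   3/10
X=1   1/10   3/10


H(X) = 0.9710, H(Y) = 0.9710, H(X,Y) = 1.8955
I(X;Y) = H(X) + H(Y) - H(X,Y) = 0.0464 bits


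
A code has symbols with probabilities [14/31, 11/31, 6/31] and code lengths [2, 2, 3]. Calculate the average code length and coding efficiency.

Average length L = Σ p_i × l_i = 2.1935 bits
Entropy H = 1.5069 bits
Efficiency η = H/L × 100% = 68.70%


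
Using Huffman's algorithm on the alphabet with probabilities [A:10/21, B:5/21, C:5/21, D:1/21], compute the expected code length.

Huffman tree construction:
Combine smallest probabilities repeatedly
Resulting codes:
  A: 0 (length 1)
  B: 111 (length 3)
  C: 10 (length 2)
  D: 110 (length 3)
Average length = Σ p(s) × length(s) = 1.8095 bits


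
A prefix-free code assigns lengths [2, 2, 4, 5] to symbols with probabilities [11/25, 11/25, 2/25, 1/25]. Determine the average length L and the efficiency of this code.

Average length L = Σ p_i × l_i = 2.2800 bits
Entropy H = 1.5196 bits
Efficiency η = H/L × 100% = 66.65%


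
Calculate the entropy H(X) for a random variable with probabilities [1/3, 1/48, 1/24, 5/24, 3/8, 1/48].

H(X) = -Σ p(x) log₂ p(x)
  -1/3 × log₂(1/3) = 0.5283
  -1/48 × log₂(1/48) = 0.1164
  -1/24 × log₂(1/24) = 0.1910
  -5/24 × log₂(5/24) = 0.4715
  -3/8 × log₂(3/8) = 0.5306
  -1/48 × log₂(1/48) = 0.1164
H(X) = 1.9542 bits


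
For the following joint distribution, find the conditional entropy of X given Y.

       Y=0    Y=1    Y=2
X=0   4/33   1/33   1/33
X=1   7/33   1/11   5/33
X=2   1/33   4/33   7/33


H(X|Y) = Σ_y p(y) H(X|Y=y)
  p(Y=0) = 4/11, H(X|Y=0) = 1.2807
  p(Y=1) = 8/33, H(X|Y=1) = 1.4056
  p(Y=2) = 13/33, H(X|Y=2) = 1.2957
H(X|Y) = 0.3636×1.2807 + 0.2424×1.4056 + 0.3939×1.2957 = 1.3169 bits


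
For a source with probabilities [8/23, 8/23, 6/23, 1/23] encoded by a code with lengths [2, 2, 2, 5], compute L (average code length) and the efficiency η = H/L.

Average length L = Σ p_i × l_i = 2.1304 bits
Entropy H = 1.7623 bits
Efficiency η = H/L × 100% = 82.72%


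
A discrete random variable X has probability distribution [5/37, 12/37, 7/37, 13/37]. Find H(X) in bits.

H(X) = -Σ p(x) log₂ p(x)
  -5/37 × log₂(5/37) = 0.3902
  -12/37 × log₂(12/37) = 0.5269
  -7/37 × log₂(7/37) = 0.4545
  -13/37 × log₂(13/37) = 0.5302
H(X) = 1.9017 bits


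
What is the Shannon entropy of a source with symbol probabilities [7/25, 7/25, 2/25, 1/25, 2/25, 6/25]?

H(X) = -Σ p(x) log₂ p(x)
  -7/25 × log₂(7/25) = 0.5142
  -7/25 × log₂(7/25) = 0.5142
  -2/25 × log₂(2/25) = 0.2915
  -1/25 × log₂(1/25) = 0.1858
  -2/25 × log₂(2/25) = 0.2915
  -6/25 × log₂(6/25) = 0.4941
H(X) = 2.2913 bits


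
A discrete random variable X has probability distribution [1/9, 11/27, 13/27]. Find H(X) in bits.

H(X) = -Σ p(x) log₂ p(x)
  -1/9 × log₂(1/9) = 0.3522
  -11/27 × log₂(11/27) = 0.5278
  -13/27 × log₂(13/27) = 0.5077
H(X) = 1.3877 bits


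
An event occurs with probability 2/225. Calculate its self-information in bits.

Information content I(x) = -log₂(p(x))
I = -log₂(2/225) = -log₂(0.0089)
I = 6.8138 bits


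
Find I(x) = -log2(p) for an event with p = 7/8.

Information content I(x) = -log₂(p(x))
I = -log₂(7/8) = -log₂(0.8750)
I = 0.1926 bits


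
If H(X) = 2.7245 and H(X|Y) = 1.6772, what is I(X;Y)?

I(X;Y) = H(X) - H(X|Y)
I(X;Y) = 2.7245 - 1.6772 = 1.0473 bits


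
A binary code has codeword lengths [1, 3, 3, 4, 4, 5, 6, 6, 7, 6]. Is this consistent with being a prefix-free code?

Kraft inequality: Σ 2^(-l_i) ≤ 1 for prefix-free code
Calculating: 2^(-1) + 2^(-3) + 2^(-3) + 2^(-4) + 2^(-4) + 2^(-5) + 2^(-6) + 2^(-6) + 2^(-7) + 2^(-6)
= 0.5 + 0.125 + 0.125 + 0.0625 + 0.0625 + 0.03125 + 0.015625 + 0.015625 + 0.0078125 + 0.015625
= 0.9609
Since 0.9609 ≤ 1, prefix-free code exists


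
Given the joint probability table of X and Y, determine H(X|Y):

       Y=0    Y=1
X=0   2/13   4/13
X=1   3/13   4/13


H(X|Y) = Σ_y p(y) H(X|Y=y)
  p(Y=0) = 5/13, H(X|Y=0) = 0.9710
  p(Y=1) = 8/13, H(X|Y=1) = 1.0000
H(X|Y) = 0.3846×0.9710 + 0.6154×1.0000 = 0.9888 bits


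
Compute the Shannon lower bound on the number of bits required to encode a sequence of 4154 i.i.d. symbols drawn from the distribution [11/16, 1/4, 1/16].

Entropy H = 1.1216 bits/symbol
Minimum bits = H × n = 1.1216 × 4154
= 4659.30 bits


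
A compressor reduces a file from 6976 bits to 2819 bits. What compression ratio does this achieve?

Compression ratio = Original / Compressed
= 6976 / 2819 = 2.47:1


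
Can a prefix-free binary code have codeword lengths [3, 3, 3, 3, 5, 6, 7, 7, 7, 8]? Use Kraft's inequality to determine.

Kraft inequality: Σ 2^(-l_i) ≤ 1 for prefix-free code
Calculating: 2^(-3) + 2^(-3) + 2^(-3) + 2^(-3) + 2^(-5) + 2^(-6) + 2^(-7) + 2^(-7) + 2^(-7) + 2^(-8)
= 0.125 + 0.125 + 0.125 + 0.125 + 0.03125 + 0.015625 + 0.0078125 + 0.0078125 + 0.0078125 + 0.00390625
= 0.5742
Since 0.5742 ≤ 1, prefix-free code exists


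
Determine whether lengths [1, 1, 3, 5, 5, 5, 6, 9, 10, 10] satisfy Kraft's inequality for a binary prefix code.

Kraft inequality: Σ 2^(-l_i) ≤ 1 for prefix-free code
Calculating: 2^(-1) + 2^(-1) + 2^(-3) + 2^(-5) + 2^(-5) + 2^(-5) + 2^(-6) + 2^(-9) + 2^(-10) + 2^(-10)
= 0.5 + 0.5 + 0.125 + 0.03125 + 0.03125 + 0.03125 + 0.015625 + 0.001953125 + 0.0009765625 + 0.0009765625
= 1.2383
Since 1.2383 > 1, prefix-free code does not exist


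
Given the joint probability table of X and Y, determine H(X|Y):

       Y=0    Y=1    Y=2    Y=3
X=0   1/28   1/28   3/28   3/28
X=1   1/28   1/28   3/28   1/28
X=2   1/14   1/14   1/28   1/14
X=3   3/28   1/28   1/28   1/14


H(X|Y) = Σ_y p(y) H(X|Y=y)
  p(Y=0) = 1/4, H(X|Y=0) = 1.8424
  p(Y=1) = 5/28, H(X|Y=1) = 1.9219
  p(Y=2) = 2/7, H(X|Y=2) = 1.8113
  p(Y=3) = 2/7, H(X|Y=3) = 1.9056
H(X|Y) = 0.2500×1.8424 + 0.1786×1.9219 + 0.2857×1.8113 + 0.2857×1.9056 = 1.8658 bits


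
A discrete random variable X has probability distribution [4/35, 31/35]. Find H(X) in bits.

H(X) = -Σ p(x) log₂ p(x)
  -4/35 × log₂(4/35) = 0.3576
  -31/35 × log₂(31/35) = 0.1551
H(X) = 0.5127 bits


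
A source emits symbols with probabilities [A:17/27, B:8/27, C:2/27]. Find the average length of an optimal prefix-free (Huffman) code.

Huffman tree construction:
Combine smallest probabilities repeatedly
Resulting codes:
  A: 1 (length 1)
  B: 01 (length 2)
  C: 00 (length 2)
Average length = Σ p(s) × length(s) = 1.3704 bits


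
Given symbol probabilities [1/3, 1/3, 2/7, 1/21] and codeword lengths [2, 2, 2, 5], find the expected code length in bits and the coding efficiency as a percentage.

Average length L = Σ p_i × l_i = 2.1429 bits
Entropy H = 1.7822 bits
Efficiency η = H/L × 100% = 83.17%


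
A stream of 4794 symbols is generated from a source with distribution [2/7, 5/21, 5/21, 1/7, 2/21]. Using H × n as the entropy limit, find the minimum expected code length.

Entropy H = 2.2264 bits/symbol
Minimum bits = H × n = 2.2264 × 4794
= 10673.44 bits


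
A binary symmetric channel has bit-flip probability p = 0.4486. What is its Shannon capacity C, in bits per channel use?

For BSC with error probability p:
C = 1 - H(p) where H(p) is binary entropy
H(0.4486) = -0.4486 × log₂(0.4486) - 0.5514 × log₂(0.5514)
H(p) = 0.9924
C = 1 - 0.9924 = 0.0076 bits/use


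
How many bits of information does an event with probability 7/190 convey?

Information content I(x) = -log₂(p(x))
I = -log₂(7/190) = -log₂(0.0368)
I = 4.7625 bits


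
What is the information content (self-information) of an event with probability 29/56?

Information content I(x) = -log₂(p(x))
I = -log₂(29/56) = -log₂(0.5179)
I = 0.9494 bits


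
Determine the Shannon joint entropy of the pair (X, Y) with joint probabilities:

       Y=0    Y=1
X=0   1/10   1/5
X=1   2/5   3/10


H(X,Y) = -Σ p(x,y) log₂ p(x,y)
  p(0,0)=1/10: -0.1000 × log₂(0.1000) = 0.3322
  p(0,1)=1/5: -0.2000 × log₂(0.2000) = 0.4644
  p(1,0)=2/5: -0.4000 × log₂(0.4000) = 0.5288
  p(1,1)=3/10: -0.3000 × log₂(0.3000) = 0.5211
H(X,Y) = 1.8464 bits


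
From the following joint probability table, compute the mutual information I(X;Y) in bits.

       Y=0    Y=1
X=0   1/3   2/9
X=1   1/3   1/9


H(X) = 0.9911, H(Y) = 0.9183, H(X,Y) = 1.8911
I(X;Y) = H(X) + H(Y) - H(X,Y) = 0.0183 bits


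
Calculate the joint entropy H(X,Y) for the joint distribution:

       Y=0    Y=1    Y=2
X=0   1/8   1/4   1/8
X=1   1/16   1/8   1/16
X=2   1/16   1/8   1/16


H(X,Y) = -Σ p(x,y) log₂ p(x,y)
  p(0,0)=1/8: -0.1250 × log₂(0.1250) = 0.3750
  p(0,1)=1/4: -0.2500 × log₂(0.2500) = 0.5000
  p(0,2)=1/8: -0.1250 × log₂(0.1250) = 0.3750
  p(1,0)=1/16: -0.0625 × log₂(0.0625) = 0.2500
  p(1,1)=1/8: -0.1250 × log₂(0.1250) = 0.3750
  p(1,2)=1/16: -0.0625 × log₂(0.0625) = 0.2500
  p(2,0)=1/16: -0.0625 × log₂(0.0625) = 0.2500
  p(2,1)=1/8: -0.1250 × log₂(0.1250) = 0.3750
  p(2,2)=1/16: -0.0625 × log₂(0.0625) = 0.2500
H(X,Y) = 3.0000 bits


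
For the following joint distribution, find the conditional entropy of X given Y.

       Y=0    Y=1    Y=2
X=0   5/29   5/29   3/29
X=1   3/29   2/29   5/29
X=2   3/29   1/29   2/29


H(X|Y) = Σ_y p(y) H(X|Y=y)
  p(Y=0) = 11/29, H(X|Y=0) = 1.5395
  p(Y=1) = 8/29, H(X|Y=1) = 1.2988
  p(Y=2) = 10/29, H(X|Y=2) = 1.4855
H(X|Y) = 0.3793×1.5395 + 0.2759×1.2988 + 0.3448×1.4855 = 1.4545 bits


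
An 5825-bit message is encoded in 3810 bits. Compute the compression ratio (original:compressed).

Compression ratio = Original / Compressed
= 5825 / 3810 = 1.53:1


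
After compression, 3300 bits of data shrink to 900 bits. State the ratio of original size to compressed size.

Compression ratio = Original / Compressed
= 3300 / 900 = 3.67:1


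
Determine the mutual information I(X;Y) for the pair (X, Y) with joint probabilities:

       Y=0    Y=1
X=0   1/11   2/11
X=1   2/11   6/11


H(X) = 0.8454, H(Y) = 0.8454, H(X,Y) = 1.6858
I(X;Y) = H(X) + H(Y) - H(X,Y) = 0.0049 bits


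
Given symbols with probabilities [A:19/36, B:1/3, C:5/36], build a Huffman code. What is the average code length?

Huffman tree construction:
Combine smallest probabilities repeatedly
Resulting codes:
  A: 1 (length 1)
  B: 01 (length 2)
  C: 00 (length 2)
Average length = Σ p(s) × length(s) = 1.4722 bits


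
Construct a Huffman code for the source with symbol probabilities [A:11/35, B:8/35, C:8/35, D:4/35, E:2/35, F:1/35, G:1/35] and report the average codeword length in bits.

Huffman tree construction:
Combine smallest probabilities repeatedly
Resulting codes:
  A: 11 (length 2)
  B: 00 (length 2)
  C: 01 (length 2)
  D: 100 (length 3)
  E: 1010 (length 4)
  F: 10110 (length 5)
  G: 10111 (length 5)
Average length = Σ p(s) × length(s) = 2.4000 bits


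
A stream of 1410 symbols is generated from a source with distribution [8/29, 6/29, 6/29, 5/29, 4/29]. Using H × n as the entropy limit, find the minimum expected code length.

Entropy H = 2.2846 bits/symbol
Minimum bits = H × n = 2.2846 × 1410
= 3221.23 bits


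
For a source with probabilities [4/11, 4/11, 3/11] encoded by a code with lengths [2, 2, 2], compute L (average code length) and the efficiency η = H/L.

Average length L = Σ p_i × l_i = 2.0000 bits
Entropy H = 1.5726 bits
Efficiency η = H/L × 100% = 78.63%


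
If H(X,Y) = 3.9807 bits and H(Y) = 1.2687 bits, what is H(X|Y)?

Chain rule: H(X,Y) = H(X|Y) + H(Y)
H(X|Y) = H(X,Y) - H(Y) = 3.9807 - 1.2687 = 2.712 bits


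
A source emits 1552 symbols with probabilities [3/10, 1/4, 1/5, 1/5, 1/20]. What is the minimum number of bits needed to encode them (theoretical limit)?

Entropy H = 2.1660 bits/symbol
Minimum bits = H × n = 2.1660 × 1552
= 3361.57 bits


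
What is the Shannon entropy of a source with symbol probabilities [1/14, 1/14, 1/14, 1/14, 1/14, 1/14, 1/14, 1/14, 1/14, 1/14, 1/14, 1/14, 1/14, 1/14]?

H(X) = -Σ p(x) log₂ p(x)
  -1/14 × log₂(1/14) = 0.2720
  -1/14 × log₂(1/14) = 0.2720
  -1/14 × log₂(1/14) = 0.2720
  -1/14 × log₂(1/14) = 0.2720
  -1/14 × log₂(1/14) = 0.2720
  -1/14 × log₂(1/14) = 0.2720
  -1/14 × log₂(1/14) = 0.2720
  -1/14 × log₂(1/14) = 0.2720
  -1/14 × log₂(1/14) = 0.2720
  -1/14 × log₂(1/14) = 0.2720
  -1/14 × log₂(1/14) = 0.2720
  -1/14 × log₂(1/14) = 0.2720
  -1/14 × log₂(1/14) = 0.2720
  -1/14 × log₂(1/14) = 0.2720
H(X) = 3.8074 bits


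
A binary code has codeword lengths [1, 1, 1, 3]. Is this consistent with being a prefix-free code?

Kraft inequality: Σ 2^(-l_i) ≤ 1 for prefix-free code
Calculating: 2^(-1) + 2^(-1) + 2^(-1) + 2^(-3)
= 0.5 + 0.5 + 0.5 + 0.125
= 1.6250
Since 1.6250 > 1, prefix-free code does not exist


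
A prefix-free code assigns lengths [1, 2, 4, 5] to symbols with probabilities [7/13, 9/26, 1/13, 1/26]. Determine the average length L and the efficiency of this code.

Average length L = Σ p_i × l_i = 1.7308 bits
Entropy H = 1.4761 bits
Efficiency η = H/L × 100% = 85.29%


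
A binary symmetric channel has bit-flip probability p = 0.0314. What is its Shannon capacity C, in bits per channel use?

For BSC with error probability p:
C = 1 - H(p) where H(p) is binary entropy
H(0.0314) = -0.0314 × log₂(0.0314) - 0.9686 × log₂(0.9686)
H(p) = 0.2014
C = 1 - 0.2014 = 0.7986 bits/use


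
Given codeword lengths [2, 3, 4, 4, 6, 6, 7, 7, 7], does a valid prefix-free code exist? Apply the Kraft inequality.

Kraft inequality: Σ 2^(-l_i) ≤ 1 for prefix-free code
Calculating: 2^(-2) + 2^(-3) + 2^(-4) + 2^(-4) + 2^(-6) + 2^(-6) + 2^(-7) + 2^(-7) + 2^(-7)
= 0.25 + 0.125 + 0.0625 + 0.0625 + 0.015625 + 0.015625 + 0.0078125 + 0.0078125 + 0.0078125
= 0.5547
Since 0.5547 ≤ 1, prefix-free code exists


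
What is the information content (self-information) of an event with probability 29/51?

Information content I(x) = -log₂(p(x))
I = -log₂(29/51) = -log₂(0.5686)
I = 0.8144 bits


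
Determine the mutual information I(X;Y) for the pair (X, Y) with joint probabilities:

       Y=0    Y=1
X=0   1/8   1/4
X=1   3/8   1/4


H(X) = 0.9544, H(Y) = 1.0000, H(X,Y) = 1.9056
I(X;Y) = H(X) + H(Y) - H(X,Y) = 0.0488 bits


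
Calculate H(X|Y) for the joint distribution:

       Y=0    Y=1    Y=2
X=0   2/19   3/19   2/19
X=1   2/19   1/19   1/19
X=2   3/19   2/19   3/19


H(X|Y) = Σ_y p(y) H(X|Y=y)
  p(Y=0) = 7/19, H(X|Y=0) = 1.5567
  p(Y=1) = 6/19, H(X|Y=1) = 1.4591
  p(Y=2) = 6/19, H(X|Y=2) = 1.4591
H(X|Y) = 0.3684×1.5567 + 0.3158×1.4591 + 0.3158×1.4591 = 1.4951 bits


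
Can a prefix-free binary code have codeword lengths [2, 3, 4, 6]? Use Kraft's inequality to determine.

Kraft inequality: Σ 2^(-l_i) ≤ 1 for prefix-free code
Calculating: 2^(-2) + 2^(-3) + 2^(-4) + 2^(-6)
= 0.25 + 0.125 + 0.0625 + 0.015625
= 0.4531
Since 0.4531 ≤ 1, prefix-free code exists


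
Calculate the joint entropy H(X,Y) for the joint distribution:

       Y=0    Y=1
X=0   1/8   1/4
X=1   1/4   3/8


H(X,Y) = -Σ p(x,y) log₂ p(x,y)
  p(0,0)=1/8: -0.1250 × log₂(0.1250) = 0.3750
  p(0,1)=1/4: -0.2500 × log₂(0.2500) = 0.5000
  p(1,0)=1/4: -0.2500 × log₂(0.2500) = 0.5000
  p(1,1)=3/8: -0.3750 × log₂(0.3750) = 0.5306
H(X,Y) = 1.9056 bits


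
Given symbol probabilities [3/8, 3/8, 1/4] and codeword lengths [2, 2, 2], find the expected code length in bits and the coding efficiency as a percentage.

Average length L = Σ p_i × l_i = 2.0000 bits
Entropy H = 1.5613 bits
Efficiency η = H/L × 100% = 78.06%


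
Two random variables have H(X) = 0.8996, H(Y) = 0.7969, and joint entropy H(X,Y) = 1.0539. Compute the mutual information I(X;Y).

I(X;Y) = H(X) + H(Y) - H(X,Y)
I(X;Y) = 0.8996 + 0.7969 - 1.0539 = 0.6426 bits


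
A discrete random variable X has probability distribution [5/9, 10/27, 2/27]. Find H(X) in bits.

H(X) = -Σ p(x) log₂ p(x)
  -5/9 × log₂(5/9) = 0.4711
  -10/27 × log₂(10/27) = 0.5307
  -2/27 × log₂(2/27) = 0.2781
H(X) = 1.2800 bits


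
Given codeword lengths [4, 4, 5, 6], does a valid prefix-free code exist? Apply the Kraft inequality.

Kraft inequality: Σ 2^(-l_i) ≤ 1 for prefix-free code
Calculating: 2^(-4) + 2^(-4) + 2^(-5) + 2^(-6)
= 0.0625 + 0.0625 + 0.03125 + 0.015625
= 0.1719
Since 0.1719 ≤ 1, prefix-free code exists


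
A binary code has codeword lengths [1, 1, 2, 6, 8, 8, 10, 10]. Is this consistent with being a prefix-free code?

Kraft inequality: Σ 2^(-l_i) ≤ 1 for prefix-free code
Calculating: 2^(-1) + 2^(-1) + 2^(-2) + 2^(-6) + 2^(-8) + 2^(-8) + 2^(-10) + 2^(-10)
= 0.5 + 0.5 + 0.25 + 0.015625 + 0.00390625 + 0.00390625 + 0.0009765625 + 0.0009765625
= 1.2754
Since 1.2754 > 1, prefix-free code does not exist


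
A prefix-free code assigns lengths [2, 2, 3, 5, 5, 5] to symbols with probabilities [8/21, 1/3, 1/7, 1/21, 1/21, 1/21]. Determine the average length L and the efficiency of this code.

Average length L = Σ p_i × l_i = 2.5714 bits
Entropy H = 2.0873 bits
Efficiency η = H/L × 100% = 81.17%


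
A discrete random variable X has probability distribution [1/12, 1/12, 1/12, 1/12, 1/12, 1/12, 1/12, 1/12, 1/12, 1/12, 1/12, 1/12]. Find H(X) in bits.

H(X) = -Σ p(x) log₂ p(x)
  -1/12 × log₂(1/12) = 0.2987
  -1/12 × log₂(1/12) = 0.2987
  -1/12 × log₂(1/12) = 0.2987
  -1/12 × log₂(1/12) = 0.2987
  -1/12 × log₂(1/12) = 0.2987
  -1/12 × log₂(1/12) = 0.2987
  -1/12 × log₂(1/12) = 0.2987
  -1/12 × log₂(1/12) = 0.2987
  -1/12 × log₂(1/12) = 0.2987
  -1/12 × log₂(1/12) = 0.2987
  -1/12 × log₂(1/12) = 0.2987
  -1/12 × log₂(1/12) = 0.2987
H(X) = 3.5850 bits


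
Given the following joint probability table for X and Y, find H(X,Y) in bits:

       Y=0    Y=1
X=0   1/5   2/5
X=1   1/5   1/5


H(X,Y) = -Σ p(x,y) log₂ p(x,y)
  p(0,0)=1/5: -0.2000 × log₂(0.2000) = 0.4644
  p(0,1)=2/5: -0.4000 × log₂(0.4000) = 0.5288
  p(1,0)=1/5: -0.2000 × log₂(0.2000) = 0.4644
  p(1,1)=1/5: -0.2000 × log₂(0.2000) = 0.4644
H(X,Y) = 1.9219 bits


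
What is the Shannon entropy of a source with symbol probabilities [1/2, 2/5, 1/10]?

H(X) = -Σ p(x) log₂ p(x)
  -1/2 × log₂(1/2) = 0.5000
  -2/5 × log₂(2/5) = 0.5288
  -1/10 × log₂(1/10) = 0.3322
H(X) = 1.3610 bits


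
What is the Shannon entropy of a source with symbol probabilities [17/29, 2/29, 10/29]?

H(X) = -Σ p(x) log₂ p(x)
  -17/29 × log₂(17/29) = 0.4517
  -2/29 × log₂(2/29) = 0.2661
  -10/29 × log₂(10/29) = 0.5297
H(X) = 1.2474 bits


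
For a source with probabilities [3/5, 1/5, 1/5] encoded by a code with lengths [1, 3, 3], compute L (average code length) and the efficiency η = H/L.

Average length L = Σ p_i × l_i = 1.8000 bits
Entropy H = 1.3710 bits
Efficiency η = H/L × 100% = 76.16%


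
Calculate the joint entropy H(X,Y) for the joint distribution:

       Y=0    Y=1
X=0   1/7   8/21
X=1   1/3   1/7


H(X,Y) = -Σ p(x,y) log₂ p(x,y)
  p(0,0)=1/7: -0.1429 × log₂(0.1429) = 0.4011
  p(0,1)=8/21: -0.3810 × log₂(0.3810) = 0.5304
  p(1,0)=1/3: -0.3333 × log₂(0.3333) = 0.5283
  p(1,1)=1/7: -0.1429 × log₂(0.1429) = 0.4011
H(X,Y) = 1.8608 bits


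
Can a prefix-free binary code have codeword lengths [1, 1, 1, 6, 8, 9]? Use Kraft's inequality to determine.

Kraft inequality: Σ 2^(-l_i) ≤ 1 for prefix-free code
Calculating: 2^(-1) + 2^(-1) + 2^(-1) + 2^(-6) + 2^(-8) + 2^(-9)
= 0.5 + 0.5 + 0.5 + 0.015625 + 0.00390625 + 0.001953125
= 1.5215
Since 1.5215 > 1, prefix-free code does not exist


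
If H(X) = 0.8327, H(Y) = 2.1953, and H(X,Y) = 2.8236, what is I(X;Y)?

I(X;Y) = H(X) + H(Y) - H(X,Y)
I(X;Y) = 0.8327 + 2.1953 - 2.8236 = 0.2044 bits


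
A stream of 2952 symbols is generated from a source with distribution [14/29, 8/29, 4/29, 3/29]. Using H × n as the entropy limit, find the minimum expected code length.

Entropy H = 1.7525 bits/symbol
Minimum bits = H × n = 1.7525 × 2952
= 5173.49 bits


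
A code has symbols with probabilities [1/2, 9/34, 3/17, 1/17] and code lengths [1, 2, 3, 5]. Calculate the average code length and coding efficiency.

Average length L = Σ p_i × l_i = 1.8529 bits
Entropy H = 1.6896 bits
Efficiency η = H/L × 100% = 91.19%


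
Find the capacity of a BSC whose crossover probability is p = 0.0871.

For BSC with error probability p:
C = 1 - H(p) where H(p) is binary entropy
H(0.0871) = -0.0871 × log₂(0.0871) - 0.9129 × log₂(0.9129)
H(p) = 0.4267
C = 1 - 0.4267 = 0.5733 bits/use


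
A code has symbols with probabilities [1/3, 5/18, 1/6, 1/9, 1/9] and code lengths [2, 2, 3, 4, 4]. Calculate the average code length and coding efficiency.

Average length L = Σ p_i × l_i = 2.6111 bits
Entropy H = 2.1769 bits
Efficiency η = H/L × 100% = 83.37%


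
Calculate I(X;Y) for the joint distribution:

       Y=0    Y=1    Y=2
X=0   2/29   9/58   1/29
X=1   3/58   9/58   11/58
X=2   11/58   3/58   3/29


H(X) = 1.5634, H(Y) = 1.5820, H(X,Y) = 2.9582
I(X;Y) = H(X) + H(Y) - H(X,Y) = 0.1872 bits


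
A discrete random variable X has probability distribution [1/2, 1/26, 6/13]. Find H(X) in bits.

H(X) = -Σ p(x) log₂ p(x)
  -1/2 × log₂(1/2) = 0.5000
  -1/26 × log₂(1/26) = 0.1808
  -6/13 × log₂(6/13) = 0.5148
H(X) = 1.1956 bits


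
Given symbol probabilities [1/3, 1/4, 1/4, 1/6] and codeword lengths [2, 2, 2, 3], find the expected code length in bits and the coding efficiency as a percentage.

Average length L = Σ p_i × l_i = 2.1667 bits
Entropy H = 1.9591 bits
Efficiency η = H/L × 100% = 90.42%


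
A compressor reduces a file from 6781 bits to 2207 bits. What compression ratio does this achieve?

Compression ratio = Original / Compressed
= 6781 / 2207 = 3.07:1


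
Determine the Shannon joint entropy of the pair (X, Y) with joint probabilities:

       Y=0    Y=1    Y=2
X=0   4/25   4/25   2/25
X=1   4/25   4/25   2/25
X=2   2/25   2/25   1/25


H(X,Y) = -Σ p(x,y) log₂ p(x,y)
  p(0,0)=4/25: -0.1600 × log₂(0.1600) = 0.4230
  p(0,1)=4/25: -0.1600 × log₂(0.1600) = 0.4230
  p(0,2)=2/25: -0.0800 × log₂(0.0800) = 0.2915
  p(1,0)=4/25: -0.1600 × log₂(0.1600) = 0.4230
  p(1,1)=4/25: -0.1600 × log₂(0.1600) = 0.4230
  p(1,2)=2/25: -0.0800 × log₂(0.0800) = 0.2915
  p(2,0)=2/25: -0.0800 × log₂(0.0800) = 0.2915
  p(2,1)=2/25: -0.0800 × log₂(0.0800) = 0.2915
  p(2,2)=1/25: -0.0400 × log₂(0.0400) = 0.1858
H(X,Y) = 3.0439 bits


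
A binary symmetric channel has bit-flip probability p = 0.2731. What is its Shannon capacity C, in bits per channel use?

For BSC with error probability p:
C = 1 - H(p) where H(p) is binary entropy
H(0.2731) = -0.2731 × log₂(0.2731) - 0.7269 × log₂(0.7269)
H(p) = 0.8459
C = 1 - 0.8459 = 0.1541 bits/use


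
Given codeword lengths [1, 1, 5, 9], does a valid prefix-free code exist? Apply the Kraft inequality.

Kraft inequality: Σ 2^(-l_i) ≤ 1 for prefix-free code
Calculating: 2^(-1) + 2^(-1) + 2^(-5) + 2^(-9)
= 0.5 + 0.5 + 0.03125 + 0.001953125
= 1.0332
Since 1.0332 > 1, prefix-free code does not exist


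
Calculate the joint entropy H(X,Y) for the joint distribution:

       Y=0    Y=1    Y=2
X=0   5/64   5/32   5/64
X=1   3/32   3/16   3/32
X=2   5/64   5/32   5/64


H(X,Y) = -Σ p(x,y) log₂ p(x,y)
  p(0,0)=5/64: -0.0781 × log₂(0.0781) = 0.2873
  p(0,1)=5/32: -0.1562 × log₂(0.1562) = 0.4184
  p(0,2)=5/64: -0.0781 × log₂(0.0781) = 0.2873
  p(1,0)=3/32: -0.0938 × log₂(0.0938) = 0.3202
  p(1,1)=3/16: -0.1875 × log₂(0.1875) = 0.4528
  p(1,2)=3/32: -0.0938 × log₂(0.0938) = 0.3202
  p(2,0)=5/64: -0.0781 × log₂(0.0781) = 0.2873
  p(2,1)=5/32: -0.1562 × log₂(0.1562) = 0.4184
  p(2,2)=5/64: -0.0781 × log₂(0.0781) = 0.2873
H(X,Y) = 3.0794 bits


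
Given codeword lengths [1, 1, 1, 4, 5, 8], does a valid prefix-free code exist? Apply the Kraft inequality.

Kraft inequality: Σ 2^(-l_i) ≤ 1 for prefix-free code
Calculating: 2^(-1) + 2^(-1) + 2^(-1) + 2^(-4) + 2^(-5) + 2^(-8)
= 0.5 + 0.5 + 0.5 + 0.0625 + 0.03125 + 0.00390625
= 1.5977
Since 1.5977 > 1, prefix-free code does not exist


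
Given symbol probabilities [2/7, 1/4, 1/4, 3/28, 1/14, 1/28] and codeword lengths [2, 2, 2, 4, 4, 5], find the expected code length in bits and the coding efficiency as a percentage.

Average length L = Σ p_i × l_i = 2.4643 bits
Entropy H = 2.3053 bits
Efficiency η = H/L × 100% = 93.55%


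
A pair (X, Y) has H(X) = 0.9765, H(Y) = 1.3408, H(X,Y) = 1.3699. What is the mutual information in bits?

I(X;Y) = H(X) + H(Y) - H(X,Y)
I(X;Y) = 0.9765 + 1.3408 - 1.3699 = 0.9474 bits


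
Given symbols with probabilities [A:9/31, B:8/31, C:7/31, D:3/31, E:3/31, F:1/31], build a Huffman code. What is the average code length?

Huffman tree construction:
Combine smallest probabilities repeatedly
Resulting codes:
  A: 11 (length 2)
  B: 10 (length 2)
  C: 00 (length 2)
  D: 0111 (length 4)
  E: 010 (length 3)
  F: 0110 (length 4)
Average length = Σ p(s) × length(s) = 2.3548 bits


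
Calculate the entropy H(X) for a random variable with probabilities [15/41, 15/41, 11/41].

H(X) = -Σ p(x) log₂ p(x)
  -15/41 × log₂(15/41) = 0.5307
  -15/41 × log₂(15/41) = 0.5307
  -11/41 × log₂(11/41) = 0.5093
H(X) = 1.5707 bits


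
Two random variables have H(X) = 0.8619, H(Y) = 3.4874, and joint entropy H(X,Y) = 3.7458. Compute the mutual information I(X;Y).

I(X;Y) = H(X) + H(Y) - H(X,Y)
I(X;Y) = 0.8619 + 3.4874 - 3.7458 = 0.6035 bits


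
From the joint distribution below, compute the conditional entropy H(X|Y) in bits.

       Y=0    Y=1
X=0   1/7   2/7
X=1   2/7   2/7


H(X|Y) = Σ_y p(y) H(X|Y=y)
  p(Y=0) = 3/7, H(X|Y=0) = 0.9183
  p(Y=1) = 4/7, H(X|Y=1) = 1.0000
H(X|Y) = 0.4286×0.9183 + 0.5714×1.0000 = 0.9650 bits


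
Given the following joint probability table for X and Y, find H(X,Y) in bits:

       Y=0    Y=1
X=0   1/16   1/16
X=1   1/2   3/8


H(X,Y) = -Σ p(x,y) log₂ p(x,y)
  p(0,0)=1/16: -0.0625 × log₂(0.0625) = 0.2500
  p(0,1)=1/16: -0.0625 × log₂(0.0625) = 0.2500
  p(1,0)=1/2: -0.5000 × log₂(0.5000) = 0.5000
  p(1,1)=3/8: -0.3750 × log₂(0.3750) = 0.5306
H(X,Y) = 1.5306 bits


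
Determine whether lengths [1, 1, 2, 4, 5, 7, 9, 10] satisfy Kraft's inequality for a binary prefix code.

Kraft inequality: Σ 2^(-l_i) ≤ 1 for prefix-free code
Calculating: 2^(-1) + 2^(-1) + 2^(-2) + 2^(-4) + 2^(-5) + 2^(-7) + 2^(-9) + 2^(-10)
= 0.5 + 0.5 + 0.25 + 0.0625 + 0.03125 + 0.0078125 + 0.001953125 + 0.0009765625
= 1.3545
Since 1.3545 > 1, prefix-free code does not exist


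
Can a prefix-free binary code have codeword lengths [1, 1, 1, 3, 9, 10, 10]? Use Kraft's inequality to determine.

Kraft inequality: Σ 2^(-l_i) ≤ 1 for prefix-free code
Calculating: 2^(-1) + 2^(-1) + 2^(-1) + 2^(-3) + 2^(-9) + 2^(-10) + 2^(-10)
= 0.5 + 0.5 + 0.5 + 0.125 + 0.001953125 + 0.0009765625 + 0.0009765625
= 1.6289
Since 1.6289 > 1, prefix-free code does not exist


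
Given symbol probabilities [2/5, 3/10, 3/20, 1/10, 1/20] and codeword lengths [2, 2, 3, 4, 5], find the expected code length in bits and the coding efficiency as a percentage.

Average length L = Σ p_i × l_i = 2.5000 bits
Entropy H = 2.0087 bits
Efficiency η = H/L × 100% = 80.35%


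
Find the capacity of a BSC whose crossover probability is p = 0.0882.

For BSC with error probability p:
C = 1 - H(p) where H(p) is binary entropy
H(0.0882) = -0.0882 × log₂(0.0882) - 0.9118 × log₂(0.9118)
H(p) = 0.4304
C = 1 - 0.4304 = 0.5696 bits/use


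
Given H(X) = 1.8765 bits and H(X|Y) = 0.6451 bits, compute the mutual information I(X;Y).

I(X;Y) = H(X) - H(X|Y)
I(X;Y) = 1.8765 - 0.6451 = 1.2314 bits


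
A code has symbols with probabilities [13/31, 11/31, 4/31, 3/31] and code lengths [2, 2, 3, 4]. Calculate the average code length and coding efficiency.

Average length L = Σ p_i × l_i = 2.3226 bits
Entropy H = 1.7634 bits
Efficiency η = H/L × 100% = 75.92%


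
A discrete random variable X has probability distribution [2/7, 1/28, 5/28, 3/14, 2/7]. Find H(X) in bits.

H(X) = -Σ p(x) log₂ p(x)
  -2/7 × log₂(2/7) = 0.5164
  -1/28 × log₂(1/28) = 0.1717
  -5/28 × log₂(5/28) = 0.4438
  -3/14 × log₂(3/14) = 0.4762
  -2/7 × log₂(2/7) = 0.5164
H(X) = 2.1245 bits


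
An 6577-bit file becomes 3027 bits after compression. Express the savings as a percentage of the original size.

Space savings = (1 - Compressed/Original) × 100%
= (1 - 3027/6577) × 100%
= 53.98%


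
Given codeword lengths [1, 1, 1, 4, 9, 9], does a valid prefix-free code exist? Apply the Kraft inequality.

Kraft inequality: Σ 2^(-l_i) ≤ 1 for prefix-free code
Calculating: 2^(-1) + 2^(-1) + 2^(-1) + 2^(-4) + 2^(-9) + 2^(-9)
= 0.5 + 0.5 + 0.5 + 0.0625 + 0.001953125 + 0.001953125
= 1.5664
Since 1.5664 > 1, prefix-free code does not exist


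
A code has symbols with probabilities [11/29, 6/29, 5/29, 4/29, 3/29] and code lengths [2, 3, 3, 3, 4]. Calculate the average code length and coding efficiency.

Average length L = Σ p_i × l_i = 2.7241 bits
Entropy H = 2.1708 bits
Efficiency η = H/L × 100% = 79.69%


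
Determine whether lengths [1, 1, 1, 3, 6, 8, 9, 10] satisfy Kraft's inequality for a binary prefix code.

Kraft inequality: Σ 2^(-l_i) ≤ 1 for prefix-free code
Calculating: 2^(-1) + 2^(-1) + 2^(-1) + 2^(-3) + 2^(-6) + 2^(-8) + 2^(-9) + 2^(-10)
= 0.5 + 0.5 + 0.5 + 0.125 + 0.015625 + 0.00390625 + 0.001953125 + 0.0009765625
= 1.6475
Since 1.6475 > 1, prefix-free code does not exist


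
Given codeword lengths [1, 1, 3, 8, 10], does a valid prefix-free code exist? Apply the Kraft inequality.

Kraft inequality: Σ 2^(-l_i) ≤ 1 for prefix-free code
Calculating: 2^(-1) + 2^(-1) + 2^(-3) + 2^(-8) + 2^(-10)
= 0.5 + 0.5 + 0.125 + 0.00390625 + 0.0009765625
= 1.1299
Since 1.1299 > 1, prefix-free code does not exist


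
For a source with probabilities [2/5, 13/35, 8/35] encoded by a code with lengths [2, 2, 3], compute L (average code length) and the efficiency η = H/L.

Average length L = Σ p_i × l_i = 2.2286 bits
Entropy H = 1.5462 bits
Efficiency η = H/L × 100% = 69.38%


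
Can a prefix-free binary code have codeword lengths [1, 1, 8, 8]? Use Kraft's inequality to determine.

Kraft inequality: Σ 2^(-l_i) ≤ 1 for prefix-free code
Calculating: 2^(-1) + 2^(-1) + 2^(-8) + 2^(-8)
= 0.5 + 0.5 + 0.00390625 + 0.00390625
= 1.0078
Since 1.0078 > 1, prefix-free code does not exist


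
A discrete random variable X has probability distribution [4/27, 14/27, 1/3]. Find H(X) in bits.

H(X) = -Σ p(x) log₂ p(x)
  -4/27 × log₂(4/27) = 0.4081
  -14/27 × log₂(14/27) = 0.4913
  -1/3 × log₂(1/3) = 0.5283
H(X) = 1.4278 bits


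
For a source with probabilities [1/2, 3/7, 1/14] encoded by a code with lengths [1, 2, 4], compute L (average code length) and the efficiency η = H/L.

Average length L = Σ p_i × l_i = 1.6429 bits
Entropy H = 1.2958 bits
Efficiency η = H/L × 100% = 78.88%


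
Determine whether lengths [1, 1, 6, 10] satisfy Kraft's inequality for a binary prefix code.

Kraft inequality: Σ 2^(-l_i) ≤ 1 for prefix-free code
Calculating: 2^(-1) + 2^(-1) + 2^(-6) + 2^(-10)
= 0.5 + 0.5 + 0.015625 + 0.0009765625
= 1.0166
Since 1.0166 > 1, prefix-free code does not exist


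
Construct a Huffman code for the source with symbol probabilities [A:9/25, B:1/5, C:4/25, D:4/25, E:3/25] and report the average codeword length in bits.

Huffman tree construction:
Combine smallest probabilities repeatedly
Resulting codes:
  A: 11 (length 2)
  B: 01 (length 2)
  C: 101 (length 3)
  D: 00 (length 2)
  E: 100 (length 3)
Average length = Σ p(s) × length(s) = 2.2800 bits


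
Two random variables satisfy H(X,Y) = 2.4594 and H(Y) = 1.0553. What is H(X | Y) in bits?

Chain rule: H(X,Y) = H(X|Y) + H(Y)
H(X|Y) = H(X,Y) - H(Y) = 2.4594 - 1.0553 = 1.4041 bits


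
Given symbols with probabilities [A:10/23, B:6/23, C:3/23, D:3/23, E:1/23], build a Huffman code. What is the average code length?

Huffman tree construction:
Combine smallest probabilities repeatedly
Resulting codes:
  A: 0 (length 1)
  B: 10 (length 2)
  C: 1111 (length 4)
  D: 110 (length 3)
  E: 1110 (length 4)
Average length = Σ p(s) × length(s) = 2.0435 bits


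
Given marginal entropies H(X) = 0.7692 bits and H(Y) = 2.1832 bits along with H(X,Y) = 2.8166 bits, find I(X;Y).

I(X;Y) = H(X) + H(Y) - H(X,Y)
I(X;Y) = 0.7692 + 2.1832 - 2.8166 = 0.1358 bits


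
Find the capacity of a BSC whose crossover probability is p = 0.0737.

For BSC with error probability p:
C = 1 - H(p) where H(p) is binary entropy
H(0.0737) = -0.0737 × log₂(0.0737) - 0.9263 × log₂(0.9263)
H(p) = 0.3796
C = 1 - 0.3796 = 0.6204 bits/use


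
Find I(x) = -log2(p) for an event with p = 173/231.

Information content I(x) = -log₂(p(x))
I = -log₂(173/231) = -log₂(0.7489)
I = 0.4171 bits


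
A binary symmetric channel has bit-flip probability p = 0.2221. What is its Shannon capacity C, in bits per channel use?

For BSC with error probability p:
C = 1 - H(p) where H(p) is binary entropy
H(0.2221) = -0.2221 × log₂(0.2221) - 0.7779 × log₂(0.7779)
H(p) = 0.7640
C = 1 - 0.7640 = 0.2360 bits/use


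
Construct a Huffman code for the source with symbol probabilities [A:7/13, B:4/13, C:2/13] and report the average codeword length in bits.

Huffman tree construction:
Combine smallest probabilities repeatedly
Resulting codes:
  A: 1 (length 1)
  B: 01 (length 2)
  C: 00 (length 2)
Average length = Σ p(s) × length(s) = 1.4615 bits


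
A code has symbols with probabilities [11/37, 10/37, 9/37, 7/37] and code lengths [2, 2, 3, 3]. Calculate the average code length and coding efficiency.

Average length L = Σ p_i × l_i = 2.4324 bits
Entropy H = 1.9810 bits
Efficiency η = H/L × 100% = 81.44%


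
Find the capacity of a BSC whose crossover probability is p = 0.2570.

For BSC with error probability p:
C = 1 - H(p) where H(p) is binary entropy
H(0.2570) = -0.2570 × log₂(0.2570) - 0.7430 × log₂(0.7430)
H(p) = 0.8222
C = 1 - 0.8222 = 0.1778 bits/use


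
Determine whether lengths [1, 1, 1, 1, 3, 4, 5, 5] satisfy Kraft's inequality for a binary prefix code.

Kraft inequality: Σ 2^(-l_i) ≤ 1 for prefix-free code
Calculating: 2^(-1) + 2^(-1) + 2^(-1) + 2^(-1) + 2^(-3) + 2^(-4) + 2^(-5) + 2^(-5)
= 0.5 + 0.5 + 0.5 + 0.5 + 0.125 + 0.0625 + 0.03125 + 0.03125
= 2.2500
Since 2.2500 > 1, prefix-free code does not exist


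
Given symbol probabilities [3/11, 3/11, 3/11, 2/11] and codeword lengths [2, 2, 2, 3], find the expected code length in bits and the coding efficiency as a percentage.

Average length L = Σ p_i × l_i = 2.1818 bits
Entropy H = 1.9808 bits
Efficiency η = H/L × 100% = 90.79%


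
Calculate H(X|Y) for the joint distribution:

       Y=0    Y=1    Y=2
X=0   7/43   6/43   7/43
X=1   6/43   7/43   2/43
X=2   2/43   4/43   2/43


H(X|Y) = Σ_y p(y) H(X|Y=y)
  p(Y=0) = 15/43, H(X|Y=0) = 1.4295
  p(Y=1) = 17/43, H(X|Y=1) = 1.5486
  p(Y=2) = 11/43, H(X|Y=2) = 1.3093
H(X|Y) = 0.3488×1.4295 + 0.3953×1.5486 + 0.2558×1.3093 = 1.4458 bits


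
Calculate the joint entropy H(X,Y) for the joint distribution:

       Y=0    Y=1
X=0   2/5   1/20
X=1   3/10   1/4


H(X,Y) = -Σ p(x,y) log₂ p(x,y)
  p(0,0)=2/5: -0.4000 × log₂(0.4000) = 0.5288
  p(0,1)=1/20: -0.0500 × log₂(0.0500) = 0.2161
  p(1,0)=3/10: -0.3000 × log₂(0.3000) = 0.5211
  p(1,1)=1/4: -0.2500 × log₂(0.2500) = 0.5000
H(X,Y) = 1.7660 bits


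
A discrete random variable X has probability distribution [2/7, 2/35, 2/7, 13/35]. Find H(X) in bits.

H(X) = -Σ p(x) log₂ p(x)
  -2/7 × log₂(2/7) = 0.5164
  -2/35 × log₂(2/35) = 0.2360
  -2/7 × log₂(2/7) = 0.5164
  -13/35 × log₂(13/35) = 0.5307
H(X) = 1.7994 bits


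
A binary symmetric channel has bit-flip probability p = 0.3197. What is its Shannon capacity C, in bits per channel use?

For BSC with error probability p:
C = 1 - H(p) where H(p) is binary entropy
H(0.3197) = -0.3197 × log₂(0.3197) - 0.6803 × log₂(0.6803)
H(p) = 0.9041
C = 1 - 0.9041 = 0.0959 bits/use


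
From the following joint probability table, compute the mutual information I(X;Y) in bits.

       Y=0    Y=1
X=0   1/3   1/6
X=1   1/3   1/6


H(X) = 1.0000, H(Y) = 0.9183, H(X,Y) = 1.9183
I(X;Y) = H(X) + H(Y) - H(X,Y) = 0.0000 bits


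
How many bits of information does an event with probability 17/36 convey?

Information content I(x) = -log₂(p(x))
I = -log₂(17/36) = -log₂(0.4722)
I = 1.0825 bits
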